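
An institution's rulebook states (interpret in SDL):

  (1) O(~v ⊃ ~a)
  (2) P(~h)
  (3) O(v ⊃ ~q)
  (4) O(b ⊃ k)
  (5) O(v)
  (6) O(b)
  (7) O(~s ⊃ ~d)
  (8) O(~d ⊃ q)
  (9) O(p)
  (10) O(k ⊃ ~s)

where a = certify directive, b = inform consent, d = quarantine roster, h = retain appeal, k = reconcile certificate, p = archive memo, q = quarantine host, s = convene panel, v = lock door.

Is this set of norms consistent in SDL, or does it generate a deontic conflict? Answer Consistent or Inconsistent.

Inconsistent

From premise 5 we have O(v).
With premise 3, O(v ⊃ ~q), the K-axiom yields O(~q).
Premise 8, O(~d ⊃ q), contraposes to O(~q ⊃ d); with O(~q) we get O(d).
Premise 7, O(~s ⊃ ~d), contraposes to O(d ⊃ s); with O(d) we get O(s).
Premise 10, O(k ⊃ ~s), contraposes to O(s ⊃ ~k); with O(s) we get O(~k).
Premise 4, O(b ⊃ k), contraposes to O(~k ⊃ ~b); with O(~k) we get O(~b).
But premise 6 directly asserts O(b).
We now have both O(~b) and O(b) — b is simultaneously obligatory and forbidden, violating the D-axiom.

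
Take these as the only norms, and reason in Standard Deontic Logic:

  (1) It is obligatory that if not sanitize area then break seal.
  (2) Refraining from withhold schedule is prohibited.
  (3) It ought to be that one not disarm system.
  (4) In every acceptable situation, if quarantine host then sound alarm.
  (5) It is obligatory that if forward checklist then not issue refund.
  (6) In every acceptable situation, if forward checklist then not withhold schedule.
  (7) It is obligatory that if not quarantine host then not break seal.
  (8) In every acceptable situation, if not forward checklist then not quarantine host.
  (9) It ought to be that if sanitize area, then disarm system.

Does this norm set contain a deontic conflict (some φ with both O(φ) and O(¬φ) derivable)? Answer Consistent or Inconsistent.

Inconsistent

Premise 2 is F(¬withhold_schedule), i.e. O(withhold_schedule).
The contrapositive of premise 6 (O(forward_checklist → ¬withhold_schedule)) is O(withhold_schedule → ¬forward_checklist), and O(withhold_schedule) is already established, so O(¬forward_checklist).
From O(¬forward_checklist) and premise 8, O(¬forward_checklist → ¬quarantine_host), we obtain O(¬quarantine_host).
From O(¬quarantine_host) and premise 7, O(¬quarantine_host → ¬break_seal), we obtain O(¬break_seal).
The contrapositive of premise 1 (O(¬sanitize_area → break_seal)) is O(¬break_seal → sanitize_area), and O(¬break_seal) is already established, so O(sanitize_area).
Premise 9 is O(sanitize_area → disarm_system); since O(sanitize_area), deontic closure gives O(disarm_system).
Yet premise 3 states O(¬disarm_system).
We now have both O(disarm_system) and O(¬disarm_system) — disarm_system is simultaneously obligatory and forbidden, violating the D-axiom.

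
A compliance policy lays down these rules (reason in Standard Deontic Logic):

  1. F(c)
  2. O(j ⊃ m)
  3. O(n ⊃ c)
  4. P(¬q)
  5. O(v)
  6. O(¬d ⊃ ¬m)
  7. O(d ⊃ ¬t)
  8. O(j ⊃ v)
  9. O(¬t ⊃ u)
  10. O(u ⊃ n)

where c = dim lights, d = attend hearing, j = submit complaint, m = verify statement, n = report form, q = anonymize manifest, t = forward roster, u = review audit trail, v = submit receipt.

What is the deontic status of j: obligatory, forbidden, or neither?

Premise 1, F(c), is equivalent to O(¬c).
Premise 3 is O(n ⊃ c); contrapositively O(¬c ⊃ ¬n). Since O(¬c) holds, K gives O(¬n).
The contrapositive of premise 10 (O(u ⊃ n)) is O(¬n ⊃ ¬u), and O(¬n) is already established, so O(¬u).
Premise 9, O(¬t ⊃ u), contraposes to O(¬u ⊃ t); with O(¬u) we get O(t).
Premise 7, O(d ⊃ ¬t), contraposes to O(t ⊃ ¬d); with O(t) we get O(¬d).
Premise 6 is O(¬d ⊃ ¬m); since O(¬d), deontic closure gives O(¬m).
Premise 2 is O(j ⊃ m); contrapositively O(¬m ⊃ ¬j). Since O(¬m) holds, K gives O(¬j).
Premises 4, 5, 8 do not contribute to this derivation.
Thus O(¬j), which is F(j): j is forbidden.

Forbidden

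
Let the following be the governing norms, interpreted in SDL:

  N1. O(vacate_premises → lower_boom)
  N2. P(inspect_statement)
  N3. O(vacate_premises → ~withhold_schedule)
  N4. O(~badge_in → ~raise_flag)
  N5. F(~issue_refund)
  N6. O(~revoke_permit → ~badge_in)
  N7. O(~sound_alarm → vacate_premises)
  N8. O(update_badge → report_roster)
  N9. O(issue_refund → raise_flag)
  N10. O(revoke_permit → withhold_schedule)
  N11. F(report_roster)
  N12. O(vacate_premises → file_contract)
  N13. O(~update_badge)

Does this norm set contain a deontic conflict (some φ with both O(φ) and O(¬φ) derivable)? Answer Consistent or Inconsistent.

Premise 8 is O(update_badge → report_roster), but O(update_badge) is not derivable from the premises, so it does not yield O(report_roster).
So O(report_roster) is not derivable, and the apparent clash with O(~report_roster) does not arise.
A world satisfying every obligation exists (e.g. badge_in=true, file_contract=false, inspect_statement=false, issue_refund=true, lower_boom=false, raise_flag=true, report_roster=false, revoke_permit=true, sound_alarm=true, update_badge=false, vacate_premises=false, withhold_schedule=true); no atom is both obligatory and forbidden, so the set is consistent.

Consistent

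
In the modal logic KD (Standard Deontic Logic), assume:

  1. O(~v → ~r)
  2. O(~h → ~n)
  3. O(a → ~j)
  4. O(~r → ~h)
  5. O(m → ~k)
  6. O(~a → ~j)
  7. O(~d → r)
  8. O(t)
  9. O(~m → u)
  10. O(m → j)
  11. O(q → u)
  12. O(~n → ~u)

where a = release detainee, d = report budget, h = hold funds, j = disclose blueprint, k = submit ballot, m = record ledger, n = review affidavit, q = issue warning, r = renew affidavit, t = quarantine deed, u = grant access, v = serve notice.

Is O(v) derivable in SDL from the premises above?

Yes

Premises 3 and 6 are O(a → ~j) and O(~a → ~j); every ideal world satisfies a or ~a, so in either case ~j holds — hence O(~j).
The contrapositive of premise 10 (O(m → j)) is O(~j → ~m), and O(~j) is already established, so O(~m).
Premise 9 is O(~m → u); since O(~m), deontic closure gives O(u).
Premise 12 is O(~n → ~u); contrapositively O(u → n). Since O(u) holds, K gives O(n).
The contrapositive of premise 2 (O(~h → ~n)) is O(n → h), and O(n) is already established, so O(h).
Premise 4 is O(~r → ~h); contrapositively O(h → r). Since O(h) holds, K gives O(r).
The contrapositive of premise 1 (O(~v → ~r)) is O(r → v), and O(r) is already established, so O(v).
Premises 5, 7, 8, 11 do not contribute to this derivation.
So O(v) follows.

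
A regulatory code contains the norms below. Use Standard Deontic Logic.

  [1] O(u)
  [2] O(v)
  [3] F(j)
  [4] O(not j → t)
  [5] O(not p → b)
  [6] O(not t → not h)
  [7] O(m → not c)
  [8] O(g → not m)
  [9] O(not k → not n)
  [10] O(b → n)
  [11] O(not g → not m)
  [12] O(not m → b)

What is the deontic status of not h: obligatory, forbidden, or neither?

Neither

Premise 6 is O(not t → not h), but O(not t) is not derivable from the premises, so it does not yield O(not h).
No premise or chain of K-axiom applications forces O(not h), and none forces O(h). So not h is neither obligatory nor forbidden under these norms.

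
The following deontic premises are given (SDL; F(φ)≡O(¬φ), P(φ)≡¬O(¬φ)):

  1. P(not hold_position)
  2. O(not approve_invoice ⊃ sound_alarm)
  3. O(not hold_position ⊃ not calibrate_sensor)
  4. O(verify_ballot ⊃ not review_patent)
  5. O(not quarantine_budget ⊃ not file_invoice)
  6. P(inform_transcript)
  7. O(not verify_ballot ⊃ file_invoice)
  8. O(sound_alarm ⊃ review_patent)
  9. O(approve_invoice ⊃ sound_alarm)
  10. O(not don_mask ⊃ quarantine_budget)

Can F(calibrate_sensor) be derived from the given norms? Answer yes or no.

No

Premise 3 is O(not hold_position ⊃ not calibrate_sensor), but O(not hold_position) is not derivable from the premises (the permission P(not hold_position) asserts only not O(hold_position), not O(not hold_position)), so it does not yield O(not calibrate_sensor).
No other premise forces O(not calibrate_sensor). An ideal world satisfying every premise can still have calibrate_sensor true, so F(calibrate_sensor) is not derivable.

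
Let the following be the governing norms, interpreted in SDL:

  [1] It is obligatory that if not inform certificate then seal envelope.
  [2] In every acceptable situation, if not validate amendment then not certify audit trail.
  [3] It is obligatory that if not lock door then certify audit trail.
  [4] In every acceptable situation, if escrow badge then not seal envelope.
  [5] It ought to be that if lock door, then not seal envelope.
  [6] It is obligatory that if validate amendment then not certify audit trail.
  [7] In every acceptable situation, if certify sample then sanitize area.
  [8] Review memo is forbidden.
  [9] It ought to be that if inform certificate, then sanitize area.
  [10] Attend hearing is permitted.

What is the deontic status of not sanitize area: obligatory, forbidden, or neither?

Forbidden

Premises 6 and 2 are O(validate_amendment → ¬certify_audit_trail) and O(¬validate_amendment → ¬certify_audit_trail); every ideal world satisfies validate_amendment or ¬validate_amendment, so in either case ¬certify_audit_trail holds — hence O(¬certify_audit_trail).
The contrapositive of premise 3 (O(¬lock_door → certify_audit_trail)) is O(¬certify_audit_trail → lock_door), and O(¬certify_audit_trail) is already established, so O(lock_door).
Premise 5 is O(lock_door → ¬seal_envelope); since O(lock_door), deontic closure gives O(¬seal_envelope).
Premise 1 is O(¬inform_certificate → seal_envelope); contrapositively O(¬seal_envelope → inform_certificate). Since O(¬seal_envelope) holds, K gives O(inform_certificate).
From O(inform_certificate) and premise 9, O(inform_certificate → sanitize_area), we obtain O(sanitize_area).
Premises 4, 7, 8, 10 do not contribute to this derivation.
Thus O(sanitize_area), which is F(¬sanitize_area): ¬sanitize_area is forbidden.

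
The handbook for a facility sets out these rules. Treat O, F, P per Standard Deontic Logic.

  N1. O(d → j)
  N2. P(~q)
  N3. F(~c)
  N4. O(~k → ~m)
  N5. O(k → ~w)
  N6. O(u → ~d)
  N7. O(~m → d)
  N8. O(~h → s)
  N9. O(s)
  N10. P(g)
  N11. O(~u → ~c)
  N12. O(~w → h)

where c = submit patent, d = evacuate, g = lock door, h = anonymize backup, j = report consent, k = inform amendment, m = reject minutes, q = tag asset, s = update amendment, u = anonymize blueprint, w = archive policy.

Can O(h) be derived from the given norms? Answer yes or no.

F(~c) at premise 3 means O(c).
The contrapositive of premise 11 (O(~u → ~c)) is O(c → u), and O(c) is already established, so O(u).
With premise 6, O(u → ~d), the K-axiom yields O(~d).
The contrapositive of premise 7 (O(~m → d)) is O(~d → m), and O(~d) is already established, so O(m).
The contrapositive of premise 4 (O(~k → ~m)) is O(m → k), and O(m) is already established, so O(k).
With premise 5, O(k → ~w), the K-axiom yields O(~w).
From O(~w) and premise 12, O(~w → h), we obtain O(h).
Premises 1, 2, 8, 9, 10 do not contribute to this derivation.
So O(h) follows.

Yes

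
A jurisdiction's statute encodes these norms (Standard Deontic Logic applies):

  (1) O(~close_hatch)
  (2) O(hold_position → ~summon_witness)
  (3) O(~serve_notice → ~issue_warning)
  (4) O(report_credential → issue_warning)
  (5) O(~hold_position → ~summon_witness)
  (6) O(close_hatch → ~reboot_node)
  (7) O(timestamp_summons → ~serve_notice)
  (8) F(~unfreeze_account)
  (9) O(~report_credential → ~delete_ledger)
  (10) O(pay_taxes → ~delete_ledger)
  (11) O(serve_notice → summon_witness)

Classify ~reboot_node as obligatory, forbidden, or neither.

Neither

Premise 6 is O(close_hatch → ~reboot_node), but O(close_hatch) is not derivable from the premises, so it does not yield O(~reboot_node).
No premise or chain of K-axiom applications forces O(~reboot_node), and none forces O(reboot_node). So ~reboot_node is neither obligatory nor forbidden under these norms.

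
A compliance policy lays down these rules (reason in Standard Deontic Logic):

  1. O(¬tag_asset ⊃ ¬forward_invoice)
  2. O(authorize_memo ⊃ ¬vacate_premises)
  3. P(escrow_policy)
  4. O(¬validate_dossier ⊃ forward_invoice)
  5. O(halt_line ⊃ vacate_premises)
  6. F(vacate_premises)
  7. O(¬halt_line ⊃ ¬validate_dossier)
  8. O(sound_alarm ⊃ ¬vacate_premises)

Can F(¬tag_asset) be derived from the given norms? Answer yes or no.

Yes

Premise 6 is F(vacate_premises), i.e. O(¬vacate_premises).
The contrapositive of premise 5 (O(halt_line ⊃ vacate_premises)) is O(¬vacate_premises ⊃ ¬halt_line), and O(¬vacate_premises) is already established, so O(¬halt_line).
Premise 7 is O(¬halt_line ⊃ ¬validate_dossier); since O(¬halt_line), deontic closure gives O(¬validate_dossier).
Applying K to premise 4 (O(¬validate_dossier ⊃ forward_invoice)) and O(¬validate_dossier) yields O(forward_invoice).
Premise 1 is O(¬tag_asset ⊃ ¬forward_invoice); contrapositively O(forward_invoice ⊃ tag_asset). Since O(forward_invoice) holds, K gives O(tag_asset).
Premises 2, 3, 8 do not contribute to this derivation.
So O(tag_asset) holds, i.e. F(¬tag_asset). The claim follows.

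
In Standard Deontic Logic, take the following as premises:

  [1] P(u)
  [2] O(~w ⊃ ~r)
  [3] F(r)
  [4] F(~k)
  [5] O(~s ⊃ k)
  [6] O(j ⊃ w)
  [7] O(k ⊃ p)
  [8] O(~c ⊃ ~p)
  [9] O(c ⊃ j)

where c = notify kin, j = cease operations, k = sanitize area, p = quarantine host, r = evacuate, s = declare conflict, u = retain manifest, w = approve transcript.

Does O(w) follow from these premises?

Premise 4, F(~k), is equivalent to O(k).
Premise 7 is O(k ⊃ p); since O(k), deontic closure gives O(p).
The contrapositive of premise 8 (O(~c ⊃ ~p)) is O(p ⊃ c), and O(p) is already established, so O(c).
With premise 9, O(c ⊃ j), the K-axiom yields O(j).
Premise 6 is O(j ⊃ w); since O(j), deontic closure gives O(w).
Premises 1, 2, 3, 5 do not contribute to this derivation.
So O(w) follows.

Yes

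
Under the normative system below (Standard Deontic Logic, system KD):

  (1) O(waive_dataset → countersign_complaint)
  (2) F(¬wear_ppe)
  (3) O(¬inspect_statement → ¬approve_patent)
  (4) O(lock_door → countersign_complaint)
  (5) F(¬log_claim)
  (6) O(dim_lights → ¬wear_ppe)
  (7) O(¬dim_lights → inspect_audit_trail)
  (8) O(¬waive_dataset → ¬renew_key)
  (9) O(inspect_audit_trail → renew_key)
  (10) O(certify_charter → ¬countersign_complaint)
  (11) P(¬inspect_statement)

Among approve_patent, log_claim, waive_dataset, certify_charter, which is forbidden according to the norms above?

F(¬wear_ppe) at premise 2 means O(wear_ppe).
Premise 6, O(dim_lights → ¬wear_ppe), contraposes to O(wear_ppe → ¬dim_lights); with O(wear_ppe) we get O(¬dim_lights).
Applying K to premise 7 (O(¬dim_lights → inspect_audit_trail)) and O(¬dim_lights) yields O(inspect_audit_trail).
Applying K to premise 9 (O(inspect_audit_trail → renew_key)) and O(inspect_audit_trail) yields O(renew_key).
The contrapositive of premise 8 (O(¬waive_dataset → ¬renew_key)) is O(renew_key → waive_dataset), and O(renew_key) is already established, so O(waive_dataset).
Premise 1 is O(waive_dataset → countersign_complaint); since O(waive_dataset), deontic closure gives O(countersign_complaint).
The contrapositive of premise 10 (O(certify_charter → ¬countersign_complaint)) is O(countersign_complaint → ¬certify_charter), and O(countersign_complaint) is already established, so O(¬certify_charter).
So O(¬certify_charter) holds, i.e. certify_charter is forbidden. None of the other listed options is forbidden under the premises.

certify_charter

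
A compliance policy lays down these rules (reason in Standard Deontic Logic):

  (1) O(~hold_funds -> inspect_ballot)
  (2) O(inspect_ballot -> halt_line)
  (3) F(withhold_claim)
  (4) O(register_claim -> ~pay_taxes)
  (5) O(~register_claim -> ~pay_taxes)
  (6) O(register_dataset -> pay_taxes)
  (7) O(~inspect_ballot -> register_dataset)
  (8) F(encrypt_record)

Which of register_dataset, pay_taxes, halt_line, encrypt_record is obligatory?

By case analysis on ~register_claim: premise 5 gives O(~register_claim -> ~pay_taxes) and premise 4 gives O(register_claim -> ~pay_taxes), so O(~pay_taxes) either way.
Premise 6 is O(register_dataset -> pay_taxes); contrapositively O(~pay_taxes -> ~register_dataset). Since O(~pay_taxes) holds, K gives O(~register_dataset).
Premise 7 is O(~inspect_ballot -> register_dataset); contrapositively O(~register_dataset -> inspect_ballot). Since O(~register_dataset) holds, K gives O(inspect_ballot).
Premise 2 is O(inspect_ballot -> halt_line); since O(inspect_ballot), deontic closure gives O(halt_line).
So O(halt_line) holds — halt_line is obligatory. None of the other listed options is made obligatory by any chain of premises.

halt_line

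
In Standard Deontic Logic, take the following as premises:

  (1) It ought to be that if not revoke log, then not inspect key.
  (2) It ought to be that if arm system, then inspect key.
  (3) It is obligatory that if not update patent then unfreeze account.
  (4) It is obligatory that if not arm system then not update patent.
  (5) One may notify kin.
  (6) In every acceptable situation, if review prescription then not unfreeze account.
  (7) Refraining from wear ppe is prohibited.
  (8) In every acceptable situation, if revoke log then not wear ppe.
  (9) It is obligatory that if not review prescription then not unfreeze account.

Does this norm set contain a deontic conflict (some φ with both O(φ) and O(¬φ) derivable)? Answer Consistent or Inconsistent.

Inconsistent

By case analysis on review_prescription: premise 6 gives O(review_prescription → ¬unfreeze_account) and premise 9 gives O(¬review_prescription → ¬unfreeze_account), so O(¬unfreeze_account) either way.
Premise 3, O(¬update_patent → unfreeze_account), contraposes to O(¬unfreeze_account → update_patent); with O(¬unfreeze_account) we get O(update_patent).
The contrapositive of premise 4 (O(¬arm_system → ¬update_patent)) is O(update_patent → arm_system), and O(update_patent) is already established, so O(arm_system).
Applying K to premise 2 (O(arm_system → inspect_key)) and O(arm_system) yields O(inspect_key).
The contrapositive of premise 1 (O(¬revoke_log → ¬inspect_key)) is O(inspect_key → revoke_log), and O(inspect_key) is already established, so O(revoke_log).
With premise 8, O(revoke_log → ¬wear_ppe), the K-axiom yields O(¬wear_ppe).
Yet premise 7 is F(¬wear_ppe), i.e. O(wear_ppe).
We now have both O(¬wear_ppe) and O(wear_ppe) — wear_ppe is simultaneously obligatory and forbidden, violating the D-axiom.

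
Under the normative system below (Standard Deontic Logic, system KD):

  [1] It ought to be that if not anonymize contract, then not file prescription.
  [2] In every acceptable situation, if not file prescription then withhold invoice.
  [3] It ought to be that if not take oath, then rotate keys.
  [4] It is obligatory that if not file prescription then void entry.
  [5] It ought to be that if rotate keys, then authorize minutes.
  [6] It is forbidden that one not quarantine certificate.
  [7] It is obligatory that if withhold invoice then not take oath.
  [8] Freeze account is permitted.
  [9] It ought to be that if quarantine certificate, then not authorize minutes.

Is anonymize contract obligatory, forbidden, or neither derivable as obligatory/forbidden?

F(¬quarantine_certificate) at premise 6 means O(quarantine_certificate).
Applying K to premise 9 (O(quarantine_certificate → ¬authorize_minutes)) and O(quarantine_certificate) yields O(¬authorize_minutes).
Premise 5 is O(rotate_keys → authorize_minutes); contrapositively O(¬authorize_minutes → ¬rotate_keys). Since O(¬authorize_minutes) holds, K gives O(¬rotate_keys).
Premise 3 is O(¬take_oath → rotate_keys); contrapositively O(¬rotate_keys → take_oath). Since O(¬rotate_keys) holds, K gives O(take_oath).
The contrapositive of premise 7 (O(withhold_invoice → ¬take_oath)) is O(take_oath → ¬withhold_invoice), and O(take_oath) is already established, so O(¬withhold_invoice).
The contrapositive of premise 2 (O(¬file_prescription → withhold_invoice)) is O(¬withhold_invoice → file_prescription), and O(¬withhold_invoice) is already established, so O(file_prescription).
Premise 1, O(¬anonymize_contract → ¬file_prescription), contraposes to O(file_prescription → anonymize_contract); with O(file_prescription) we get O(anonymize_contract).
Premises 4, 8 do not contribute to this derivation.
Hence anonymize_contract is obligatory.

Obligatory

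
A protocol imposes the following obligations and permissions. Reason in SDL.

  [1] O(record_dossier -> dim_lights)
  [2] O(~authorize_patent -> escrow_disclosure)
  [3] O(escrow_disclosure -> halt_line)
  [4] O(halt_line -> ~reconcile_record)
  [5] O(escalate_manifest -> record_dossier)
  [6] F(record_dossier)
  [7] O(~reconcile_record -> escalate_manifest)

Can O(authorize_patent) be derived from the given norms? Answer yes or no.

Yes

Premise 6 is F(record_dossier), i.e. O(~record_dossier).
The contrapositive of premise 5 (O(escalate_manifest -> record_dossier)) is O(~record_dossier -> ~escalate_manifest), and O(~record_dossier) is already established, so O(~escalate_manifest).
The contrapositive of premise 7 (O(~reconcile_record -> escalate_manifest)) is O(~escalate_manifest -> reconcile_record), and O(~escalate_manifest) is already established, so O(reconcile_record).
The contrapositive of premise 4 (O(halt_line -> ~reconcile_record)) is O(reconcile_record -> ~halt_line), and O(reconcile_record) is already established, so O(~halt_line).
Premise 3 is O(escrow_disclosure -> halt_line); contrapositively O(~halt_line -> ~escrow_disclosure). Since O(~halt_line) holds, K gives O(~escrow_disclosure).
Premise 2, O(~authorize_patent -> escrow_disclosure), contraposes to O(~escrow_disclosure -> authorize_patent); with O(~escrow_disclosure) we get O(authorize_patent).
Premise 1 does not contribute to this derivation.
So O(authorize_patent) follows.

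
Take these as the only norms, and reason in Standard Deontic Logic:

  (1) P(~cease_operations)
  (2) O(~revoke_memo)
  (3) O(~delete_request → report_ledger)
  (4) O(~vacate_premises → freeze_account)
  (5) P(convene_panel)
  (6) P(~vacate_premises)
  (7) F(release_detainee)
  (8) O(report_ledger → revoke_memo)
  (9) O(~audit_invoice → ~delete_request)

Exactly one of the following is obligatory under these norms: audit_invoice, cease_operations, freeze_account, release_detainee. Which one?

audit_invoice

Premise 2 states O(~revoke_memo) outright.
Premise 8 is O(report_ledger → revoke_memo); contrapositively O(~revoke_memo → ~report_ledger). Since O(~revoke_memo) holds, K gives O(~report_ledger).
Premise 3 is O(~delete_request → report_ledger); contrapositively O(~report_ledger → delete_request). Since O(~report_ledger) holds, K gives O(delete_request).
Premise 9, O(~audit_invoice → ~delete_request), contraposes to O(delete_request → audit_invoice); with O(delete_request) we get O(audit_invoice).
So O(audit_invoice) holds — audit_invoice is obligatory. None of the other listed options is made obligatory by any chain of premises.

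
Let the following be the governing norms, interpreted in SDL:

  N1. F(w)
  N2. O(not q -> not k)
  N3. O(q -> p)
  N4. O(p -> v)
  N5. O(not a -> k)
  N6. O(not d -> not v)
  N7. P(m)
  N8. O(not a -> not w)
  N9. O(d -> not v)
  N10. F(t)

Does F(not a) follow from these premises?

Yes

Premises 6 and 9 cover both cases: O(not d -> not v) and O(d -> not v). Since not d ∨ d is a tautology, O(not v) follows.
The contrapositive of premise 4 (O(p -> v)) is O(not v -> not p), and O(not v) is already established, so O(not p).
Premise 3 is O(q -> p); contrapositively O(not p -> not q). Since O(not p) holds, K gives O(not q).
With premise 2, O(not q -> not k), the K-axiom yields O(not k).
The contrapositive of premise 5 (O(not a -> k)) is O(not k -> a), and O(not k) is already established, so O(a).
Premises 1, 7, 8, 10 do not contribute to this derivation.
So O(a) holds, i.e. F(not a). The claim follows.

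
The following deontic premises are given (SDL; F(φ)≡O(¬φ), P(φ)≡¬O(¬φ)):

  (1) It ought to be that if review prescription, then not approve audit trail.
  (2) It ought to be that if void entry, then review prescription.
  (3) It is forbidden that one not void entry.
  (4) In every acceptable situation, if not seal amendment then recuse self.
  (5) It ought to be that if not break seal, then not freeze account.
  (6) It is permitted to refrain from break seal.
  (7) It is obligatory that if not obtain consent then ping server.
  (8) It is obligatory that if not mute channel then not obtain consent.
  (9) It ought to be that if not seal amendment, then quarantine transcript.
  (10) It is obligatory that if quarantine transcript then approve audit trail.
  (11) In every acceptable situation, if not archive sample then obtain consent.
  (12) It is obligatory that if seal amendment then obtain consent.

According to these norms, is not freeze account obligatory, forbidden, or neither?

Premise 5 is O(¬break_seal → ¬freeze_account), but O(¬break_seal) is not derivable from the premises (the permission P(¬break_seal) asserts only ¬O(break_seal), not O(¬break_seal)), so it does not yield O(¬freeze_account).
No premise or chain of K-axiom applications forces O(¬freeze_account), and none forces O(freeze_account). So ¬freeze_account is neither obligatory nor forbidden under these norms.

Neither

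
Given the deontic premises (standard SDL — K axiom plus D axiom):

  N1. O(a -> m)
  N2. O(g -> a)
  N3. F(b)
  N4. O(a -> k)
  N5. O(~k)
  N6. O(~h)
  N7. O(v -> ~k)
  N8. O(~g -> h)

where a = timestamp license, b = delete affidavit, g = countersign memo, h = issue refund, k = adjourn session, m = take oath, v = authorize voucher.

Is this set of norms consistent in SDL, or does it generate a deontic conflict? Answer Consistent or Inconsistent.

Inconsistent

Premise 5 states O(~k) outright.
Premise 4, O(a -> k), contraposes to O(~k -> ~a); with O(~k) we get O(~a).
The contrapositive of premise 2 (O(g -> a)) is O(~a -> ~g), and O(~a) is already established, so O(~g).
From O(~g) and premise 8, O(~g -> h), we obtain O(h).
But premise 6 directly asserts O(~h).
We now have both O(h) and O(~h) — h is simultaneously obligatory and forbidden, violating the D-axiom.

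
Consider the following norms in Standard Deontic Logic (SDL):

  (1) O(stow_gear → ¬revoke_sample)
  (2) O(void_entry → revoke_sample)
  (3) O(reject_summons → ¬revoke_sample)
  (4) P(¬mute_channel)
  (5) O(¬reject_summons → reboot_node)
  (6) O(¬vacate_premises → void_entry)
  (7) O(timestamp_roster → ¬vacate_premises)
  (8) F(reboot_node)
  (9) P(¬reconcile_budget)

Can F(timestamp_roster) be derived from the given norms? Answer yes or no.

Yes

Premise 8 is F(reboot_node), i.e. O(¬reboot_node).
Premise 5 is O(¬reject_summons → reboot_node); contrapositively O(¬reboot_node → reject_summons). Since O(¬reboot_node) holds, K gives O(reject_summons).
With premise 3, O(reject_summons → ¬revoke_sample), the K-axiom yields O(¬revoke_sample).
Premise 2 is O(void_entry → revoke_sample); contrapositively O(¬revoke_sample → ¬void_entry). Since O(¬revoke_sample) holds, K gives O(¬void_entry).
Premise 6, O(¬vacate_premises → void_entry), contraposes to O(¬void_entry → vacate_premises); with O(¬void_entry) we get O(vacate_premises).
Premise 7 is O(timestamp_roster → ¬vacate_premises); contrapositively O(vacate_premises → ¬timestamp_roster). Since O(vacate_premises) holds, K gives O(¬timestamp_roster).
Premises 1, 4, 9 do not contribute to this derivation.
So O(¬timestamp_roster) holds, i.e. F(timestamp_roster). The claim follows.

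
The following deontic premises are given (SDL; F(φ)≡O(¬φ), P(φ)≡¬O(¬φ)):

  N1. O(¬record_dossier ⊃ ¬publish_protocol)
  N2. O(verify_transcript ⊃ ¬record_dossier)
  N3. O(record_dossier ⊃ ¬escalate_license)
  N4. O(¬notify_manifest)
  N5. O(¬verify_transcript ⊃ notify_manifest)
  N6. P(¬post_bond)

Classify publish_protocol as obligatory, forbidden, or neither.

Forbidden

Premise 4 gives O(¬notify_manifest).
Premise 5 is O(¬verify_transcript ⊃ notify_manifest); contrapositively O(¬notify_manifest ⊃ verify_transcript). Since O(¬notify_manifest) holds, K gives O(verify_transcript).
Applying K to premise 2 (O(verify_transcript ⊃ ¬record_dossier)) and O(verify_transcript) yields O(¬record_dossier).
From O(¬record_dossier) and premise 1, O(¬record_dossier ⊃ ¬publish_protocol), we obtain O(¬publish_protocol).
Premises 3, 6 do not contribute to this derivation.
Thus O(¬publish_protocol), which is F(publish_protocol): publish_protocol is forbidden.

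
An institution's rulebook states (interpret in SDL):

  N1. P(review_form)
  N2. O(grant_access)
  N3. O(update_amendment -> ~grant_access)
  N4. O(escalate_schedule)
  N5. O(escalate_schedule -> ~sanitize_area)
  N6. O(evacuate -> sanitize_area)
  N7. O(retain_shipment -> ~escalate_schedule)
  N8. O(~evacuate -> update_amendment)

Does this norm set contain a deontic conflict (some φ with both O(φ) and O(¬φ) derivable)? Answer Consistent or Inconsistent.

Inconsistent

Premise 2 gives O(grant_access).
Premise 3, O(update_amendment -> ~grant_access), contraposes to O(grant_access -> ~update_amendment); with O(grant_access) we get O(~update_amendment).
Premise 8, O(~evacuate -> update_amendment), contraposes to O(~update_amendment -> evacuate); with O(~update_amendment) we get O(evacuate).
Applying K to premise 6 (O(evacuate -> sanitize_area)) and O(evacuate) yields O(sanitize_area).
Premise 5, O(escalate_schedule -> ~sanitize_area), contraposes to O(sanitize_area -> ~escalate_schedule); with O(sanitize_area) we get O(~escalate_schedule).
Yet premise 4 states O(escalate_schedule).
We now have both O(~escalate_schedule) and O(escalate_schedule) — escalate_schedule is simultaneously obligatory and forbidden, violating the D-axiom.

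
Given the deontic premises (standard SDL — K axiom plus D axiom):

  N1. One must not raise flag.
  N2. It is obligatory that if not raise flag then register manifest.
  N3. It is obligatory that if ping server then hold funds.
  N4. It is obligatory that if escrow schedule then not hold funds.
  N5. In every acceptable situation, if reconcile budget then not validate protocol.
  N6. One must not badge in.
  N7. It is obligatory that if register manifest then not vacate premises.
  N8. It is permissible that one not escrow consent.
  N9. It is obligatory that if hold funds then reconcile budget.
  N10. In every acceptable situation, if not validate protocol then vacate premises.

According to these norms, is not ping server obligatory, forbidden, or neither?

Premise 1 is F(raise_flag), i.e. O(¬raise_flag).
Premise 2 is O(¬raise_flag → register_manifest); since O(¬raise_flag), deontic closure gives O(register_manifest).
Premise 7 is O(register_manifest → ¬vacate_premises); since O(register_manifest), deontic closure gives O(¬vacate_premises).
The contrapositive of premise 10 (O(¬validate_protocol → vacate_premises)) is O(¬vacate_premises → validate_protocol), and O(¬vacate_premises) is already established, so O(validate_protocol).
Premise 5, O(reconcile_budget → ¬validate_protocol), contraposes to O(validate_protocol → ¬reconcile_budget); with O(validate_protocol) we get O(¬reconcile_budget).
Premise 9, O(hold_funds → reconcile_budget), contraposes to O(¬reconcile_budget → ¬hold_funds); with O(¬reconcile_budget) we get O(¬hold_funds).
Premise 3 is O(ping_server → hold_funds); contrapositively O(¬hold_funds → ¬ping_server). Since O(¬hold_funds) holds, K gives O(¬ping_server).
Premises 4, 6, 8 do not contribute to this derivation.
Hence ¬ping_server is obligatory.

Obligatory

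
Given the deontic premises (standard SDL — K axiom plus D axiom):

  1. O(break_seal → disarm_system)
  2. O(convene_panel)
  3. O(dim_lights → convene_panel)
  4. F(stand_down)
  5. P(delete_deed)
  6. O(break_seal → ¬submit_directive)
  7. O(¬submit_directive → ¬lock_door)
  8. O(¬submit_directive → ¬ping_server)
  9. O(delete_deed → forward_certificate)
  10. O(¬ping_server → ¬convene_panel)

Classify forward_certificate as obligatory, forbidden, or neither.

Premise 9 is O(delete_deed → forward_certificate), but O(delete_deed) is not derivable from the premises (the permission P(delete_deed) asserts only ¬O(¬delete_deed), not O(delete_deed)), so it does not yield O(forward_certificate).
No premise or chain of K-axiom applications forces O(forward_certificate), and none forces O(¬forward_certificate). So forward_certificate is neither obligatory nor forbidden under these norms.

Neither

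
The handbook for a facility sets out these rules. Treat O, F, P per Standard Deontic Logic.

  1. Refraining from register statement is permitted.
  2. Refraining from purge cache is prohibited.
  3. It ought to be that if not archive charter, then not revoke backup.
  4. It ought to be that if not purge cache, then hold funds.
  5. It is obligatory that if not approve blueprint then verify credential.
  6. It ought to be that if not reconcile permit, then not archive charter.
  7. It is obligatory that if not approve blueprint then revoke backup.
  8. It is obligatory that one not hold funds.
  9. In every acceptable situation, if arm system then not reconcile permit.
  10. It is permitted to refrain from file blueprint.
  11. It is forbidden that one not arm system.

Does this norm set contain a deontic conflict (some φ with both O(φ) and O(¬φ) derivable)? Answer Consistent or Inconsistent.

Premise 4 is O(¬purge_cache → hold_funds), but O(¬purge_cache) is not derivable from the premises, so it does not yield O(hold_funds).
So O(hold_funds) is not derivable, and the apparent clash with O(¬hold_funds) does not arise.
A world satisfying every obligation exists (e.g. approve_blueprint=true, archive_charter=false, arm_system=true, file_blueprint=false, hold_funds=false, purge_cache=true, reconcile_permit=false, register_statement=false, revoke_backup=false, verify_credential=false); no atom is both obligatory and forbidden, so the set is consistent.

Consistent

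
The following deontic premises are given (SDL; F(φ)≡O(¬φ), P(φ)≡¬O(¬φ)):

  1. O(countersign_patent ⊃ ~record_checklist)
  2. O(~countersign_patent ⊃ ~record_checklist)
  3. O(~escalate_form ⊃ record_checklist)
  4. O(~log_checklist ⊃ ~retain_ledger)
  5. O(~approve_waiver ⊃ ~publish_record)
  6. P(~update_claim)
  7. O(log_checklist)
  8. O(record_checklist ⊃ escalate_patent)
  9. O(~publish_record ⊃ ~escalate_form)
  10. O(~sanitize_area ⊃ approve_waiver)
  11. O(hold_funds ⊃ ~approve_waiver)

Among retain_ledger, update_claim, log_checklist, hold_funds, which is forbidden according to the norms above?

Premises 2 and 1 are O(~countersign_patent ⊃ ~record_checklist) and O(countersign_patent ⊃ ~record_checklist); every ideal world satisfies ~countersign_patent or countersign_patent, so in either case ~record_checklist holds — hence O(~record_checklist).
Premise 3 is O(~escalate_form ⊃ record_checklist); contrapositively O(~record_checklist ⊃ escalate_form). Since O(~record_checklist) holds, K gives O(escalate_form).
The contrapositive of premise 9 (O(~publish_record ⊃ ~escalate_form)) is O(escalate_form ⊃ publish_record), and O(escalate_form) is already established, so O(publish_record).
The contrapositive of premise 5 (O(~approve_waiver ⊃ ~publish_record)) is O(publish_record ⊃ approve_waiver), and O(publish_record) is already established, so O(approve_waiver).
Premise 11 is O(hold_funds ⊃ ~approve_waiver); contrapositively O(approve_waiver ⊃ ~hold_funds). Since O(approve_waiver) holds, K gives O(~hold_funds).
So O(~hold_funds) holds, i.e. hold_funds is forbidden. None of the other listed options is forbidden under the premises.

hold_funds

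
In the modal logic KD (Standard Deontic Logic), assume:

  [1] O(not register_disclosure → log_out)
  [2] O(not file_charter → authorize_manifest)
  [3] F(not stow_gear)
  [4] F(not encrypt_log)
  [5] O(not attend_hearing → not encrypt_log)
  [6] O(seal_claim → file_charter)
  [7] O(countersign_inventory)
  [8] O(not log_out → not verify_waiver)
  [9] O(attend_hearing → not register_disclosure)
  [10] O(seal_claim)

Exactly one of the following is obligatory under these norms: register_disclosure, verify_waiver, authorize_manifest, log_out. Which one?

F(not encrypt_log) at premise 4 means O(encrypt_log).
The contrapositive of premise 5 (O(not attend_hearing → not encrypt_log)) is O(encrypt_log → attend_hearing), and O(encrypt_log) is already established, so O(attend_hearing).
With premise 9, O(attend_hearing → not register_disclosure), the K-axiom yields O(not register_disclosure).
Premise 1 is O(not register_disclosure → log_out); since O(not register_disclosure), deontic closure gives O(log_out).
So O(log_out) holds — log_out is obligatory. None of the other listed options is made obligatory by any chain of premises.

log_out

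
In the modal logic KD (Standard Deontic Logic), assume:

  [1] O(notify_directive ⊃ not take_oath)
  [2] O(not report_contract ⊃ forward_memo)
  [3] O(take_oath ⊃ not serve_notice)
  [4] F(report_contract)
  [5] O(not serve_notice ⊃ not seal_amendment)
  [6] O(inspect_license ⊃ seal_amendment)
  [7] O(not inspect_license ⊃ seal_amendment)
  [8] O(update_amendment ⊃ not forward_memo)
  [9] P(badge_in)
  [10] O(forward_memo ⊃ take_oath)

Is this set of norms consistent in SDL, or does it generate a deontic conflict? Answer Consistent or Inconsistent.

Inconsistent

Premises 6 and 7 are O(inspect_license ⊃ seal_amendment) and O(not inspect_license ⊃ seal_amendment); every ideal world satisfies inspect_license or not inspect_license, so in either case seal_amendment holds — hence O(seal_amendment).
Premise 5 is O(not serve_notice ⊃ not seal_amendment); contrapositively O(seal_amendment ⊃ serve_notice). Since O(seal_amendment) holds, K gives O(serve_notice).
The contrapositive of premise 3 (O(take_oath ⊃ not serve_notice)) is O(serve_notice ⊃ not take_oath), and O(serve_notice) is already established, so O(not take_oath).
The contrapositive of premise 10 (O(forward_memo ⊃ take_oath)) is O(not take_oath ⊃ not forward_memo), and O(not take_oath) is already established, so O(not forward_memo).
The contrapositive of premise 2 (O(not report_contract ⊃ forward_memo)) is O(not forward_memo ⊃ report_contract), and O(not forward_memo) is already established, so O(report_contract).
But premise 4, F(report_contract), means O(not report_contract).
We now have both O(report_contract) and O(not report_contract) — report_contract is simultaneously obligatory and forbidden, violating the D-axiom.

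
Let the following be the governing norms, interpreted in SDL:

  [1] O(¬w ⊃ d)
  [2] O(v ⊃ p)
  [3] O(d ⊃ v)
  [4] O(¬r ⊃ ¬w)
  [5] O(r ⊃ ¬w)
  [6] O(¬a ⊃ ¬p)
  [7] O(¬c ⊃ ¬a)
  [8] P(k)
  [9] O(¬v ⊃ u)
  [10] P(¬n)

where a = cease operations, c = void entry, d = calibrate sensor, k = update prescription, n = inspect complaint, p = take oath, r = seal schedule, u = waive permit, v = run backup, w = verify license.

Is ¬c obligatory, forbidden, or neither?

By case analysis on ¬r: premise 4 gives O(¬r ⊃ ¬w) and premise 5 gives O(r ⊃ ¬w), so O(¬w) either way.
Applying K to premise 1 (O(¬w ⊃ d)) and O(¬w) yields O(d).
Premise 3 is O(d ⊃ v); since O(d), deontic closure gives O(v).
Premise 2 is O(v ⊃ p); since O(v), deontic closure gives O(p).
Premise 6, O(¬a ⊃ ¬p), contraposes to O(p ⊃ a); with O(p) we get O(a).
Premise 7 is O(¬c ⊃ ¬a); contrapositively O(a ⊃ c). Since O(a) holds, K gives O(c).
Premises 8, 9, 10 do not contribute to this derivation.
Thus O(c), which is F(¬c): ¬c is forbidden.

Forbidden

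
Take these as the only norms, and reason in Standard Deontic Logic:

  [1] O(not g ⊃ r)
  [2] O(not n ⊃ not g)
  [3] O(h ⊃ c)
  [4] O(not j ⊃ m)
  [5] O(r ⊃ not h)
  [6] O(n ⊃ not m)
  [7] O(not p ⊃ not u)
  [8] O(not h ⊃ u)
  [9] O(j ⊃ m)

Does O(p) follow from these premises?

Premises 4 and 9 cover both cases: O(not j ⊃ m) and O(j ⊃ m). Since not j ∨ j is a tautology, O(m) follows.
Premise 6, O(n ⊃ not m), contraposes to O(m ⊃ not n); with O(m) we get O(not n).
Applying K to premise 2 (O(not n ⊃ not g)) and O(not n) yields O(not g).
Applying K to premise 1 (O(not g ⊃ r)) and O(not g) yields O(r).
From O(r) and premise 5, O(r ⊃ not h), we obtain O(not h).
Premise 8 is O(not h ⊃ u); since O(not h), deontic closure gives O(u).
Premise 7 is O(not p ⊃ not u); contrapositively O(u ⊃ p). Since O(u) holds, K gives O(p).
Premise 3 does not contribute to this derivation.
So O(p) follows.

Yes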